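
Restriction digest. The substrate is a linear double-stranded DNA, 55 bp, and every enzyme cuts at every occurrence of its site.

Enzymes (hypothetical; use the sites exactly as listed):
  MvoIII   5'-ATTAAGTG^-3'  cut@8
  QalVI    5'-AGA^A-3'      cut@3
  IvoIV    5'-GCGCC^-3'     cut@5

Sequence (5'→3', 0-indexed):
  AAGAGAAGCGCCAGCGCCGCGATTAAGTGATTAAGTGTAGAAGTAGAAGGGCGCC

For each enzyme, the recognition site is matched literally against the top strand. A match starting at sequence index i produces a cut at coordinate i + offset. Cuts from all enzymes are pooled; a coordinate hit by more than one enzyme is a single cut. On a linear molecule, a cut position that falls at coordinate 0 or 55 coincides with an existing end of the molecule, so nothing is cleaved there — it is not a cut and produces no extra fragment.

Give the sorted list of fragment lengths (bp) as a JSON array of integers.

[4,6,6,6,6,8,8,11]

Site scan:
  MvoIII (ATTAAGTG, off=8): starts [21, 29] → cuts [29, 37]
  QalVI (AGAA, off=3): starts [3, 38, 44] → cuts [6, 41, 47]
  IvoIV (GCGCC, off=5): starts [7, 13, 50] → cuts [12, 18] (position 55 is a terminus of the linear molecule — no cut)

All cut coordinates (distinct, sorted): [6, 12, 18, 29, 37, 41, 47]

Fragments:
  [0,6): 6 bp
  [6,12): 6 bp
  [12,18): 6 bp
  [18,29): 11 bp
  [29,37): 8 bp
  [37,41): 4 bp
  [41,47): 6 bp
  [47,55): 8 bp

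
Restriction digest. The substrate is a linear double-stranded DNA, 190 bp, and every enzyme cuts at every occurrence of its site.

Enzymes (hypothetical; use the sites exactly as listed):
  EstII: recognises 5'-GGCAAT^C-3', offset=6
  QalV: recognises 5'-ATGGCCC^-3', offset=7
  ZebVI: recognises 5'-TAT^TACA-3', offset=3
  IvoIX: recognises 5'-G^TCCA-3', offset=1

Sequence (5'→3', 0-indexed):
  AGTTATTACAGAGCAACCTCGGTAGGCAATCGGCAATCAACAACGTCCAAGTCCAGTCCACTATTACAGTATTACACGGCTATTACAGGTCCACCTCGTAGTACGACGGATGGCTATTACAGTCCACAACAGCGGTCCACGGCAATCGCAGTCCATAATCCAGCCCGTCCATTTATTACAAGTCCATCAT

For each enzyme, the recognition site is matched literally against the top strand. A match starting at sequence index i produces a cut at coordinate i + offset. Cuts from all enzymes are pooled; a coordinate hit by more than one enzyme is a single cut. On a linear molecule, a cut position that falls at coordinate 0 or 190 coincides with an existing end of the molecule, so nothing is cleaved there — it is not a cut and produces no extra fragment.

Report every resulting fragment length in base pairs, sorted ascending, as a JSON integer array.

[5,5,5,6,6,6,6,7,8,8,8,8,9,11,11,13,16,24,28]

Site scan:
  EstII (GGCAATC, off=6): starts [24, 31, 140] → cuts [30, 37, 146]
  QalV (ATGGCCC, off=7): no sites
  ZebVI (TATTACA, off=3): starts [3, 61, 69, 80, 114, 173] → cuts [6, 64, 72, 83, 117, 176]
  IvoIX (GTCCA, off=1): starts [44, 50, 55, 88, 121, 134, 150, 166, 181] → cuts [45, 51, 56, 89, 122, 135, 151, 167, 182]

All cut coordinates (distinct, sorted): [6, 30, 37, 45, 51, 56, 64, 72, 83, 89, 117, 122, 135, 146, 151, 167, 176, 182]

Fragments:
  [0,6): 6 bp
  [6,30): 24 bp
  [30,37): 7 bp
  [37,45): 8 bp
  [45,51): 6 bp
  [51,56): 5 bp
  [56,64): 8 bp
  [64,72): 8 bp
  [72,83): 11 bp
  [83,89): 6 bp
  [89,117): 28 bp
  [117,122): 5 bp
  [122,135): 13 bp
  [135,146): 11 bp
  [146,151): 5 bp
  [151,167): 16 bp
  [167,176): 9 bp
  [176,182): 6 bp
  [182,190): 8 bp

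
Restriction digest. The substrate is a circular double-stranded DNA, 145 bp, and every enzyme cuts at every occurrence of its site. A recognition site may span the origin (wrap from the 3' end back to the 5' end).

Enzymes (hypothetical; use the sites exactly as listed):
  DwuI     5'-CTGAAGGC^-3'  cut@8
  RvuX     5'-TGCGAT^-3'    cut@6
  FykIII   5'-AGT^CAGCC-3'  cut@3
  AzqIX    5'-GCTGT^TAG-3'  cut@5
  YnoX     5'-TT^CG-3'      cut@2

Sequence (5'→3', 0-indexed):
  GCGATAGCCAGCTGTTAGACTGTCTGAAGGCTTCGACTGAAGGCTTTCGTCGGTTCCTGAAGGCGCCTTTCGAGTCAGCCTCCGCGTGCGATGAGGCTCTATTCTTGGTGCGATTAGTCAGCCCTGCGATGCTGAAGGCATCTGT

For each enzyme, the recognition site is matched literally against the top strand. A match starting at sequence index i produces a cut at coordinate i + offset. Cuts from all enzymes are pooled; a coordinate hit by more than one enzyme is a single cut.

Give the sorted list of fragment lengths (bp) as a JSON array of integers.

[2,3,4,5,6,9,10,11,11,12,16,17,17,22]

Per-enzyme occurrences:
  DwuI (CTGAAGGC, off=8): starts [23, 36, 56, 131] → cuts [31, 44, 64, 139]
  RvuX (TGCGAT, off=6): starts [86, 108, 124, 144] → cuts [5, 92, 114, 130]
  FykIII (AGTCAGCC, off=3): starts [72, 115] → cuts [75, 118]
  AzqIX (GCTGTTAG, off=5): starts [10] → cuts [15]
  YnoX (TTCG, off=2): starts [31, 45, 68] → cuts [33, 47, 70]

All cut coordinates (distinct, sorted): [5, 15, 31, 33, 44, 47, 64, 70, 75, 92, 114, 118, 130, 139]

Fragment lengths:
  5→15: 10 bp
  15→31: 16 bp
  31→33: 2 bp
  33→44: 11 bp
  44→47: 3 bp
  47→64: 17 bp
  64→70: 6 bp
  70→75: 5 bp
  75→92: 17 bp
  92→114: 22 bp
  114→118: 4 bp
  118→130: 12 bp
  130→139: 9 bp
  139→5 (wrap): 145-139+5 = 11 bp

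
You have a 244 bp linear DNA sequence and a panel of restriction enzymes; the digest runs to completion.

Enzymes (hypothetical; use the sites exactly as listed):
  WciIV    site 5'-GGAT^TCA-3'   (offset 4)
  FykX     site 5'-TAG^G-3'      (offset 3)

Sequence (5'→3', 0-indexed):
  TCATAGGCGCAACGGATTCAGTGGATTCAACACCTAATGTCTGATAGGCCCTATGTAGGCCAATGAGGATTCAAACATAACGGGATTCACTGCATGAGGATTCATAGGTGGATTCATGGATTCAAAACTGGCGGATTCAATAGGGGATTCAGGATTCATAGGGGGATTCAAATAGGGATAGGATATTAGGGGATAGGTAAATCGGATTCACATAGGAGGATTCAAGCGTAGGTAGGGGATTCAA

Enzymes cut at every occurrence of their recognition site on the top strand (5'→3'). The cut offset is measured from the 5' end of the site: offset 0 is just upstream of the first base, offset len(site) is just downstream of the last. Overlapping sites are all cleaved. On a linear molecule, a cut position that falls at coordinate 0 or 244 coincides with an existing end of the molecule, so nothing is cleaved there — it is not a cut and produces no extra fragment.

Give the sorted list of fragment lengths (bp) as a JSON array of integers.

Scan for sites:
  WciIV (GGATTCA, off=4): starts [13, 22, 66, 82, 97, 109, 117, 132, 144, 151, 163, 203, 217, 236] → cuts [17, 26, 70, 86, 101, 113, 121, 136, 148, 155, 167, 207, 221, 240]
  FykX (TAGG, off=3): starts [3, 44, 55, 104, 140, 158, 172, 178, 186, 193, 212, 228, 232] → cuts [6, 47, 58, 107, 143, 161, 175, 181, 189, 196, 215, 231, 235]

All cut coordinates (distinct, sorted): [6, 17, 26, 47, 58, 70, 86, 101, 107, 113, 121, 136, 143, 148, 155, 161, 167, 175, 181, 189, 196, 207, 215, 221, 231, 235, 240]

Fragment lengths:
  [0,6): 6 bp
  [6,17): 11 bp
  [17,26): 9 bp
  [26,47): 21 bp
  [47,58): 11 bp
  [58,70): 12 bp
  [70,86): 16 bp
  [86,101): 15 bp
  [101,107): 6 bp
  [107,113): 6 bp
  [113,121): 8 bp
  [121,136): 15 bp
  [136,143): 7 bp
  [143,148): 5 bp
  [148,155): 7 bp
  [155,161): 6 bp
  [161,167): 6 bp
  [167,175): 8 bp
  [175,181): 6 bp
  [181,189): 8 bp
  [189,196): 7 bp
  [196,207): 11 bp
  [207,215): 8 bp
  [215,221): 6 bp
  [221,231): 10 bp
  [231,235): 4 bp
  [235,240): 5 bp
  [240,244): 4 bp

[4,4,5,5,6,6,6,6,6,6,6,7,7,7,8,8,8,8,9,10,11,11,11,12,15,15,16,21]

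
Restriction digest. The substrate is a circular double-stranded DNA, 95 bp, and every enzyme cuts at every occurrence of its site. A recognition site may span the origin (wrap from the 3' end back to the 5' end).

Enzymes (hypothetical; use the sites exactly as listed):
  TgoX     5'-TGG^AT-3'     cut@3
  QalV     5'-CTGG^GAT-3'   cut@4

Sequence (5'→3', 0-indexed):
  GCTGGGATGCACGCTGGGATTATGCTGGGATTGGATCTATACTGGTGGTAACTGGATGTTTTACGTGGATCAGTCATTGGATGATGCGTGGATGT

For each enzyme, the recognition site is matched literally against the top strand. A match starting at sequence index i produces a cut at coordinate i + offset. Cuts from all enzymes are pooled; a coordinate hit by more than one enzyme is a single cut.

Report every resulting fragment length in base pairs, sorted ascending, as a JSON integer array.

[6,9,11,11,12,12,13,21]

Scan for sites:
  TgoX TGGAT/3: at [31, 52, 65, 77, 88] ⇒ [34, 55, 68, 80, 91]
  QalV CTGGGAT/4: at [1, 13, 24] ⇒ [5, 17, 28]

All cut coordinates (distinct, sorted): [5, 17, 28, 34, 55, 68, 80, 91]

Fragment lengths:
  5→17: 12 bp
  17→28: 11 bp
  28→34: 6 bp
  34→55: 21 bp
  55→68: 13 bp
  68→80: 12 bp
  80→91: 11 bp
  91→5 (wrap): 95-91+5 = 9 bp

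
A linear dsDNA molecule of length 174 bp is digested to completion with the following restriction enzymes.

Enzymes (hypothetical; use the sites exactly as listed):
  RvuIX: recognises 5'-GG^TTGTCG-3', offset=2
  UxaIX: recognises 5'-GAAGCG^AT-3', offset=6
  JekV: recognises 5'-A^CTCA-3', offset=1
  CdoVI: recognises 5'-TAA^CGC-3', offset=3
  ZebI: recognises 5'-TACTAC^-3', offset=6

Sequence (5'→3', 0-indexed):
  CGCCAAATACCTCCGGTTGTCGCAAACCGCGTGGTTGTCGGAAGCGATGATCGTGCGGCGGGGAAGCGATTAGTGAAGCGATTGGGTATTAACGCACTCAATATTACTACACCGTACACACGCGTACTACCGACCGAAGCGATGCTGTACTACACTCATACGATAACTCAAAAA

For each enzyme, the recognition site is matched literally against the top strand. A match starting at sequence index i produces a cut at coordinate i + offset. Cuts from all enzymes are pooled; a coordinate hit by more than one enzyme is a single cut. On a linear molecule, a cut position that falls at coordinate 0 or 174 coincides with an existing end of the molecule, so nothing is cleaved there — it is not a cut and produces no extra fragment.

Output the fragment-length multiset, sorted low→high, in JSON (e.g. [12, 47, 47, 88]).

Site scan:
  RvuIX (GGTTGTCG, off=2): starts [14, 32] → cuts [16, 34]
  UxaIX (GAAGCGAT, off=6): starts [40, 62, 74, 135] → cuts [46, 68, 80, 141]
  JekV (ACTCA, off=1): starts [95, 153, 165] → cuts [96, 154, 166]
  CdoVI (TAACGC, off=3): starts [89] → cuts [92]
  ZebI (TACTAC, off=6): starts [104, 124, 147] → cuts [110, 130, 153]

Pooled cuts: [16, 34, 46, 68, 80, 92, 96, 110, 130, 141, 153, 154, 166]

Fragment lengths:
  [0,16): 16 bp
  [16,34): 18 bp
  [34,46): 12 bp
  [46,68): 22 bp
  [68,80): 12 bp
  [80,92): 12 bp
  [92,96): 4 bp
  [96,110): 14 bp
  [110,130): 20 bp
  [130,141): 11 bp
  [141,153): 12 bp
  [153,154): 1 bp
  [154,166): 12 bp
  [166,174): 8 bp

[1,4,8,11,12,12,12,12,12,14,16,18,20,22]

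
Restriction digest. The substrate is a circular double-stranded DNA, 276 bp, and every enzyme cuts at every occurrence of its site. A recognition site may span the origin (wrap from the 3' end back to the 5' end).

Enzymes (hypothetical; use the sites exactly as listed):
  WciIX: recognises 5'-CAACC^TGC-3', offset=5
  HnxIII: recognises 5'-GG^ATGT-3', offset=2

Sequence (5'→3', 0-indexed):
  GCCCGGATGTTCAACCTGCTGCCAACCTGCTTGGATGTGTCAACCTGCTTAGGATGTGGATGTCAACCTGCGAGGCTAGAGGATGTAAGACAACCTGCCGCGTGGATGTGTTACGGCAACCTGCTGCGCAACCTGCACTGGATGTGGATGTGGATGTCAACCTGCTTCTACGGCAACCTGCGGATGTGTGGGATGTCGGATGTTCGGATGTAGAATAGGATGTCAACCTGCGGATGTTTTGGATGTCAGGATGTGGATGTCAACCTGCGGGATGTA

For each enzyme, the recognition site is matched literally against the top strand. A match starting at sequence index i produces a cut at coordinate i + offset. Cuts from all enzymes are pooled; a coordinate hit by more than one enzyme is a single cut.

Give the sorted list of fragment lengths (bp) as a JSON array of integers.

Scan for sites:
  WciIX CAACCTGC/5: at [11, 22, 40, 63, 90, 116, 128, 157, 173, 223, 260] ⇒ [16, 27, 45, 68, 95, 121, 133, 162, 178, 228, 265]
  HnxIII GGATGT/2: at [4, 32, 51, 57, 80, 103, 139, 145, 151, 181, 190, 197, 205, 217, 231, 240, 248, 254, 269] ⇒ [6, 34, 53, 59, 82, 105, 141, 147, 153, 183, 192, 199, 207, 219, 233, 242, 250, 256, 271]

Pooled cuts: [6, 16, 27, 34, 45, 53, 59, 68, 82, 95, 105, 121, 133, 141, 147, 153, 162, 178, 183, 192, 199, 207, 219, 228, 233, 242, 250, 256, 265, 271]

Fragments:
  6→16: 10 bp
  16→27: 11 bp
  27→34: 7 bp
  34→45: 11 bp
  45→53: 8 bp
  53→59: 6 bp
  59→68: 9 bp
  68→82: 14 bp
  82→95: 13 bp
  95→105: 10 bp
  105→121: 16 bp
  121→133: 12 bp
  133→141: 8 bp
  141→147: 6 bp
  147→153: 6 bp
  153→162: 9 bp
  162→178: 16 bp
  178→183: 5 bp
  183→192: 9 bp
  192→199: 7 bp
  199→207: 8 bp
  207→219: 12 bp
  219→228: 9 bp
  228→233: 5 bp
  233→242: 9 bp
  242→250: 8 bp
  250→256: 6 bp
  256→265: 9 bp
  265→271: 6 bp
  271→6 (wrap): 276-271+6 = 11 bp

[5,5,6,6,6,6,6,7,7,8,8,8,8,9,9,9,9,9,9,10,10,11,11,11,12,12,13,14,16,16]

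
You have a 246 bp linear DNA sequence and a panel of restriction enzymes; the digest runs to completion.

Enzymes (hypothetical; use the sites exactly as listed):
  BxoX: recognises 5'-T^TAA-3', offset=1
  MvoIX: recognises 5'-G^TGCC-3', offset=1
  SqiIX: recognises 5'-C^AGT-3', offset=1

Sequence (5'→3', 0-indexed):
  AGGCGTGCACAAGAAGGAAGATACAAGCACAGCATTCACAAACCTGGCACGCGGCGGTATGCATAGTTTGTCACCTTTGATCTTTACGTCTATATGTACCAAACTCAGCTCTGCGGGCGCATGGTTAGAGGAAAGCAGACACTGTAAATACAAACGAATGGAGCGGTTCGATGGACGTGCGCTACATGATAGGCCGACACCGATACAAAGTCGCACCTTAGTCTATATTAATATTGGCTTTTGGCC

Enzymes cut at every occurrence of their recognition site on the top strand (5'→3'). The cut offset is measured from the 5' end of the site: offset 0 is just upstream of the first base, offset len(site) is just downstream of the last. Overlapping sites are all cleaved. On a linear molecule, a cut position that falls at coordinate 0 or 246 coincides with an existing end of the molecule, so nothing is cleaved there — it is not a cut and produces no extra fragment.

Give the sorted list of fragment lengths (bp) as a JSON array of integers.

Per-enzyme occurrences:
  BxoX (TTAA, off=1): starts [227] → cuts [228]
  MvoIX (GTGCC, off=1): no sites
  SqiIX (CAGT, off=1): no sites

Pooled cuts: [228]

Fragments:
  [0,228): 228 bp
  [228,246): 18 bp

[18,228]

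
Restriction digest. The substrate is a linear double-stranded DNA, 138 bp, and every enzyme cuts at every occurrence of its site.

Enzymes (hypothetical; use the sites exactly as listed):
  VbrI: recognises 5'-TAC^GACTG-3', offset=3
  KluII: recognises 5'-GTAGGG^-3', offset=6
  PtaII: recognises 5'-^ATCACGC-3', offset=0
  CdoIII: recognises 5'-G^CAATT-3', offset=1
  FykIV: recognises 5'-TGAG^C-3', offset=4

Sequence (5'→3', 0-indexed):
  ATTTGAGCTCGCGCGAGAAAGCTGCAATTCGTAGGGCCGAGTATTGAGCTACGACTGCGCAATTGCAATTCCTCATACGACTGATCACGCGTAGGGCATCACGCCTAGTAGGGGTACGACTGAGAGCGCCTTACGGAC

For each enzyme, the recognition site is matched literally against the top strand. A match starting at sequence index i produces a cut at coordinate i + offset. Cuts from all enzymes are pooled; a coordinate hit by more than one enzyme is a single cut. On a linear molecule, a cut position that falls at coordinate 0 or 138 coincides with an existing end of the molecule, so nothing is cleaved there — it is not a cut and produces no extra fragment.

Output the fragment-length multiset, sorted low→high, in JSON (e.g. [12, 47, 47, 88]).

[1,4,4,5,6,7,7,12,12,13,13,16,17,21]

Scan for sites:
  VbrI (TACGACTG, off=3): starts [49, 75, 114] → cuts [52, 78, 117]
  KluII (GTAGGG, off=6): starts [30, 90, 107] → cuts [36, 96, 113]
  PtaII (ATCACGC, off=0): starts [83, 97] → cuts [83, 97]
  CdoIII (GCAATT, off=1): starts [23, 58, 64] → cuts [24, 59, 65]
  FykIV (TGAGC, off=4): starts [3, 44] → cuts [7, 48]

Pooled cuts: [7, 24, 36, 48, 52, 59, 65, 78, 83, 96, 97, 113, 117]

Fragment lengths:
  [0,7): 7 bp
  [7,24): 17 bp
  [24,36): 12 bp
  [36,48): 12 bp
  [48,52): 4 bp
  [52,59): 7 bp
  [59,65): 6 bp
  [65,78): 13 bp
  [78,83): 5 bp
  [83,96): 13 bp
  [96,97): 1 bp
  [97,113): 16 bp
  [113,117): 4 bp
  [117,138): 21 bp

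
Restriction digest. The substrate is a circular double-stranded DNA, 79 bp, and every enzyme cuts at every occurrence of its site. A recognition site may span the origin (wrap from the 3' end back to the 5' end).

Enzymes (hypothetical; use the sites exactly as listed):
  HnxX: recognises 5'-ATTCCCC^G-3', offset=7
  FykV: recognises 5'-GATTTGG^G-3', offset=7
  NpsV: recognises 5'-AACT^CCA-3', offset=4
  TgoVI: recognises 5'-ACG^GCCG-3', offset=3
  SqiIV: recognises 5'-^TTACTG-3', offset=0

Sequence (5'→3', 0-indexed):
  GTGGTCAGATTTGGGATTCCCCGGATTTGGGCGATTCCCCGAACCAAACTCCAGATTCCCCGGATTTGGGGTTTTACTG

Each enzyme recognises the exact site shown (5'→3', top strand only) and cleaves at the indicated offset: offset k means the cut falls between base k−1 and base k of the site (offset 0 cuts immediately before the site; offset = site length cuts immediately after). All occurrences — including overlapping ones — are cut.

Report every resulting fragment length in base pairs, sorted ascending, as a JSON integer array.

[4,8,8,8,10,10,11,20]

Per-enzyme occurrences:
  HnxX (ATTCCCCG, off=7): starts [15, 33, 54] → cuts [22, 40, 61]
  FykV (GATTTGGG, off=7): starts [7, 23, 62] → cuts [14, 30, 69]
  NpsV (AACTCCA, off=4): starts [46] → cuts [50]
  TgoVI (ACGGCCG, off=3): no sites
  SqiIV (TTACTG, off=0): starts [73] → cuts [73]

Pooled cuts: [14, 22, 30, 40, 50, 61, 69, 73]

Fragment lengths:
  14→22: 8 bp
  22→30: 8 bp
  30→40: 10 bp
  40→50: 10 bp
  50→61: 11 bp
  61→69: 8 bp
  69→73: 4 bp
  73→14 (wrap): 79-73+14 = 20 bp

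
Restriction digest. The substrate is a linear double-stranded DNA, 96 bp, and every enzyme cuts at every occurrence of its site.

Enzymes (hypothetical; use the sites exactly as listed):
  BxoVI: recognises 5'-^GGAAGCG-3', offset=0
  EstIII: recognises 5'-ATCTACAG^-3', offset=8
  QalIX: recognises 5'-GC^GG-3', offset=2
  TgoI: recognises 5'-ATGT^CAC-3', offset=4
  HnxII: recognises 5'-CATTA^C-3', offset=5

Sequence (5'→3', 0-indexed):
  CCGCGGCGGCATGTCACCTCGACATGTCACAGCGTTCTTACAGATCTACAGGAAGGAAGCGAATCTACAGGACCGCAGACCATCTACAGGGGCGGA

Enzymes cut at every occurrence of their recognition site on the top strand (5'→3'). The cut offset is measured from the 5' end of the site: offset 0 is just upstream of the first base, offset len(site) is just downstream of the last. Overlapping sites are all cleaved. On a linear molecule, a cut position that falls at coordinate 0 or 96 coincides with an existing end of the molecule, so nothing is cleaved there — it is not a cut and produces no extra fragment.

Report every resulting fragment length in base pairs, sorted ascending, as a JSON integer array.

[3,3,3,4,4,7,13,16,19,24]

Scan for sites:
  BxoVI GGAAGCG/0: at [54] ⇒ [54]
  EstIII ATCTACAG/8: at [43, 62, 81] ⇒ [51, 70, 89]
  QalIX GCGG/2: at [2, 5, 91] ⇒ [4, 7, 93]
  TgoI ATGTCAC/4: at [10, 23] ⇒ [14, 27]
  HnxII (CATTAC, off=5): no sites

Pooled cuts: [4, 7, 14, 27, 51, 54, 70, 89, 93]

Fragments:
  [0,4): 4 bp
  [4,7): 3 bp
  [7,14): 7 bp
  [14,27): 13 bp
  [27,51): 24 bp
  [51,54): 3 bp
  [54,70): 16 bp
  [70,89): 19 bp
  [89,93): 4 bp
  [93,96): 3 bp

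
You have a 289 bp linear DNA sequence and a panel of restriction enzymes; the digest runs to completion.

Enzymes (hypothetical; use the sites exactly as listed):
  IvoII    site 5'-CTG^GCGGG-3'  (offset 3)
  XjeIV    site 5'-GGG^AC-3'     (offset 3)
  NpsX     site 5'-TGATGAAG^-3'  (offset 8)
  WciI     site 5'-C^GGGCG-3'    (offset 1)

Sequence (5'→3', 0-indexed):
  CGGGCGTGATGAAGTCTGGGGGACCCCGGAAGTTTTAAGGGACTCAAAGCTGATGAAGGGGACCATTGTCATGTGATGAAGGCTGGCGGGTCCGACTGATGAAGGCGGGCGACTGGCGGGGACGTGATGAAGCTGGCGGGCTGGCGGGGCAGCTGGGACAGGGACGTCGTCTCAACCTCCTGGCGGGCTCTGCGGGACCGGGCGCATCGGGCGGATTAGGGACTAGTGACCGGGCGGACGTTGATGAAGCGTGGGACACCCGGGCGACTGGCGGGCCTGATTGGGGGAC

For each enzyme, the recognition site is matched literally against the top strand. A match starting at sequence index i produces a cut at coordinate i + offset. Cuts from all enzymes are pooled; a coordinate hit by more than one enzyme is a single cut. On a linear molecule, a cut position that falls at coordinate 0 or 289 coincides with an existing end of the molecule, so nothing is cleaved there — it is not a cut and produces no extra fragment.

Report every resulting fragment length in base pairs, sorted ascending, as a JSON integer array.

[1,2,2,3,3,3,4,6,6,6,6,8,8,9,9,9,10,11,13,13,14,14,17,17,18,19,19,19,20]

Per-enzyme occurrences:
  IvoII (CTGGCGGG, off=3): starts [82, 112, 132, 140, 179, 267] → cuts [85, 115, 135, 143, 182, 270]
  XjeIV (GGGAC, off=3): starts [19, 38, 58, 118, 154, 160, 193, 218, 252, 284] → cuts [22, 41, 61, 121, 157, 163, 196, 221, 255, 287]
  NpsX (TGATGAAG, off=8): starts [6, 50, 73, 96, 124, 241] → cuts [14, 58, 81, 104, 132, 249]
  WciI (CGGGCG, off=1): starts [0, 105, 198, 207, 230, 260] → cuts [1, 106, 199, 208, 231, 261]

Pooled cuts: [1, 14, 22, 41, 58, 61, 81, 85, 104, 106, 115, 121, 132, 135, 143, 157, 163, 182, 196, 199, 208, 221, 231, 249, 255, 261, 270, 287]

Fragments:
  [0,1): 1 bp
  [1,14): 13 bp
  [14,22): 8 bp
  [22,41): 19 bp
  [41,58): 17 bp
  [58,61): 3 bp
  [61,81): 20 bp
  [81,85): 4 bp
  [85,104): 19 bp
  [104,106): 2 bp
  [106,115): 9 bp
  [115,121): 6 bp
  [121,132): 11 bp
  [132,135): 3 bp
  [135,143): 8 bp
  [143,157): 14 bp
  [157,163): 6 bp
  [163,182): 19 bp
  [182,196): 14 bp
  [196,199): 3 bp
  [199,208): 9 bp
  [208,221): 13 bp
  [221,231): 10 bp
  [231,249): 18 bp
  [249,255): 6 bp
  [255,261): 6 bp
  [261,270): 9 bp
  [270,287): 17 bp
  [287,289): 2 bp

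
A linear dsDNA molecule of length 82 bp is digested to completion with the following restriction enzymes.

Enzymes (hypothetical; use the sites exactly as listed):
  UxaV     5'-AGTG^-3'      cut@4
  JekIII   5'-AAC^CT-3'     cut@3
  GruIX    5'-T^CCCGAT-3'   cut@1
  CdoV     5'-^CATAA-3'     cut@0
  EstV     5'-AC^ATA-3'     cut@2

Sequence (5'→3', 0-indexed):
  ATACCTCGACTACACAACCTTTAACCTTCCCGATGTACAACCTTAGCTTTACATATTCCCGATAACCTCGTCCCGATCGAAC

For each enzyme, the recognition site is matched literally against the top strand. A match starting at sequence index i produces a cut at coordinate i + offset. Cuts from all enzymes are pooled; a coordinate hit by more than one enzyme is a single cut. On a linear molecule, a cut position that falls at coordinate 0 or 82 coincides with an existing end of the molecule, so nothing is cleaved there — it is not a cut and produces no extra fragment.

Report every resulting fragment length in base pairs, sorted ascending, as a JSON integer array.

Per-enzyme occurrences:
  UxaV (AGTG, off=4): no sites
  JekIII AACCT/3: at [15, 22, 38, 63] ⇒ [18, 25, 41, 66]
  GruIX TCCCGAT/1: at [27, 56, 70] ⇒ [28, 57, 71]
  CdoV (CATAA, off=0): no sites
  EstV ACATA/2: at [50] ⇒ [52]

Pooled cuts: [18, 25, 28, 41, 52, 57, 66, 71]

Fragments:
  [0,18): 18 bp
  [18,25): 7 bp
  [25,28): 3 bp
  [28,41): 13 bp
  [41,52): 11 bp
  [52,57): 5 bp
  [57,66): 9 bp
  [66,71): 5 bp
  [71,82): 11 bp

[3,5,5,7,9,11,11,13,18]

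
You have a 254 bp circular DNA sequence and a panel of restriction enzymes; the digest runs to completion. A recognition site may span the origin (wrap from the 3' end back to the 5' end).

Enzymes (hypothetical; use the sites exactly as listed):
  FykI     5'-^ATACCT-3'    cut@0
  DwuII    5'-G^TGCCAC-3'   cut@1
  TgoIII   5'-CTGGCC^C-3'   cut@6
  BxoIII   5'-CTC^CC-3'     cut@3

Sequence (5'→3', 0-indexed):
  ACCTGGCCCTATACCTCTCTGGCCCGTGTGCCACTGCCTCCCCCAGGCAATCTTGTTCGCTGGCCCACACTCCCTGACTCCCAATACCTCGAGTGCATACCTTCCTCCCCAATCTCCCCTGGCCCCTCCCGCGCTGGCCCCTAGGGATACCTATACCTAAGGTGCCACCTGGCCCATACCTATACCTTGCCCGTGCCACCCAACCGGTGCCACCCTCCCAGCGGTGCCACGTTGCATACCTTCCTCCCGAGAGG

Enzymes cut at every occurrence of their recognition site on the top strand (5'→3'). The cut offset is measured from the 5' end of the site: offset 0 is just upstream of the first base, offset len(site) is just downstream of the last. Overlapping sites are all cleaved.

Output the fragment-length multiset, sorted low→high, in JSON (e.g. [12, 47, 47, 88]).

Per-enzyme occurrences:
  FykI ATACCT/0: at [10, 83, 96, 146, 152, 175, 181, 235] ⇒ [10, 83, 96, 146, 152, 175, 181, 235]
  DwuII GTGCCAC/1: at [27, 161, 192, 206, 223] ⇒ [28, 162, 193, 207, 224]
  TgoIII CTGGCCC/6: at [2, 18, 59, 118, 133, 168] ⇒ [8, 24, 65, 124, 139, 174]
  BxoIII CTCCC/3: at [37, 69, 77, 104, 113, 125, 214, 243] ⇒ [40, 72, 80, 107, 116, 128, 217, 246]

Pooled cuts: [8, 10, 24, 28, 40, 65, 72, 80, 83, 96, 107, 116, 124, 128, 139, 146, 152, 162, 174, 175, 181, 193, 207, 217, 224, 235, 246]

Fragment lengths:
  8→10: 2 bp
  10→24: 14 bp
  24→28: 4 bp
  28→40: 12 bp
  40→65: 25 bp
  65→72: 7 bp
  72→80: 8 bp
  80→83: 3 bp
  83→96: 13 bp
  96→107: 11 bp
  107→116: 9 bp
  116→124: 8 bp
  124→128: 4 bp
  128→139: 11 bp
  139→146: 7 bp
  146→152: 6 bp
  152→162: 10 bp
  162→174: 12 bp
  174→175: 1 bp
  175→181: 6 bp
  181→193: 12 bp
  193→207: 14 bp
  207→217: 10 bp
  217→224: 7 bp
  224→235: 11 bp
  235→246: 11 bp
  246→8 (wrap): 254-246+8 = 16 bp

[1,2,3,4,4,6,6,7,7,7,8,8,9,10,10,11,11,11,11,12,12,12,13,14,14,16,25]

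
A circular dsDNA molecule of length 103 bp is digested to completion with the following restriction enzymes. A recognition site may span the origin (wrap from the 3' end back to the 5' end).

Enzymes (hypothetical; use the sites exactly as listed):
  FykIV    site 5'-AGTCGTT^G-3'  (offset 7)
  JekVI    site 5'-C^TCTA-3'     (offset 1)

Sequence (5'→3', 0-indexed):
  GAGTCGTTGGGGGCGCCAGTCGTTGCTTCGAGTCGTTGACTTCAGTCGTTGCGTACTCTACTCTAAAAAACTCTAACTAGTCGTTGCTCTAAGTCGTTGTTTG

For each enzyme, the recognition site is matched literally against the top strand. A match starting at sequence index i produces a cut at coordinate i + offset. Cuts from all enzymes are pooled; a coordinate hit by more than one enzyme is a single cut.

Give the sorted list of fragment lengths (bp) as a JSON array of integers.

[2,5,6,10,11,13,13,13,14,16]

Site scan:
  FykIV AGTCGTTG/7: at [1, 17, 30, 43, 78, 91] ⇒ [8, 24, 37, 50, 85, 98]
  JekVI CTCTA/1: at [55, 60, 70, 86] ⇒ [56, 61, 71, 87]

Pooled cuts: [8, 24, 37, 50, 56, 61, 71, 85, 87, 98]

Fragments:
  8→24: 16 bp
  24→37: 13 bp
  37→50: 13 bp
  50→56: 6 bp
  56→61: 5 bp
  61→71: 10 bp
  71→85: 14 bp
  85→87: 2 bp
  87→98: 11 bp
  98→8 (wrap): 103-98+8 = 13 bp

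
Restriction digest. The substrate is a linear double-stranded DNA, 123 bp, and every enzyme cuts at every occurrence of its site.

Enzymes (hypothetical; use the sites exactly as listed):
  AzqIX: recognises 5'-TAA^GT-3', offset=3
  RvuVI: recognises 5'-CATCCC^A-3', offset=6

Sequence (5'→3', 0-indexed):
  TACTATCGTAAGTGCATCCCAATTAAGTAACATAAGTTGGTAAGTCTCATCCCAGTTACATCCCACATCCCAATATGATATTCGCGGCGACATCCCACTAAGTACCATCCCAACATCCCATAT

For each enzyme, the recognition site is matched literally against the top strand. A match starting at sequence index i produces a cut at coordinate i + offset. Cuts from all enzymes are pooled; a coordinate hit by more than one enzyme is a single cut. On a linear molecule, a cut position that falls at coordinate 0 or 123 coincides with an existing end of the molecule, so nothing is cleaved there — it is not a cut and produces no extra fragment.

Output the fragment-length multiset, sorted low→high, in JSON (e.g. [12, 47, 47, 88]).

Site scan:
  AzqIX (TAAGT, off=3): starts [8, 23, 32, 40, 98] → cuts [11, 26, 35, 43, 101]
  RvuVI (CATCCCA, off=6): starts [14, 47, 58, 65, 90, 105, 113] → cuts [20, 53, 64, 71, 96, 111, 119]

All cut coordinates (distinct, sorted): [11, 20, 26, 35, 43, 53, 64, 71, 96, 101, 111, 119]

Fragments:
  [0,11): 11 bp
  [11,20): 9 bp
  [20,26): 6 bp
  [26,35): 9 bp
  [35,43): 8 bp
  [43,53): 10 bp
  [53,64): 11 bp
  [64,71): 7 bp
  [71,96): 25 bp
  [96,101): 5 bp
  [101,111): 10 bp
  [111,119): 8 bp
  [119,123): 4 bp

[4,5,6,7,8,8,9,9,10,10,11,11,25]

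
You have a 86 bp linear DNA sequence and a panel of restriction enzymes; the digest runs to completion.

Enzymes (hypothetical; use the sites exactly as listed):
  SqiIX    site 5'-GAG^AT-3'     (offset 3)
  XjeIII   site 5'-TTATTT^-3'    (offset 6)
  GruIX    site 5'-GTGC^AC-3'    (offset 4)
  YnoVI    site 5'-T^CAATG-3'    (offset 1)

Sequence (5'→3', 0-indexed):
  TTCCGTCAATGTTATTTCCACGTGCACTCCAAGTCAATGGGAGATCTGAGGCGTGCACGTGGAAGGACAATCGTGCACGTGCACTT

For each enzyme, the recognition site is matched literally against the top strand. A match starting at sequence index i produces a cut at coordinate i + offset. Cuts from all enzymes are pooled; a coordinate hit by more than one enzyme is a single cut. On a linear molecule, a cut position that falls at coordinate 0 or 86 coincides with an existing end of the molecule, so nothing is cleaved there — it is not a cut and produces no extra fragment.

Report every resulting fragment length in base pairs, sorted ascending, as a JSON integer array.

[4,6,6,8,9,9,11,13,20]

Site scan:
  SqiIX (GAGAT, off=3): starts [40] → cuts [43]
  XjeIII (TTATTT, off=6): starts [11] → cuts [17]
  GruIX (GTGCAC, off=4): starts [21, 52, 72, 78] → cuts [25, 56, 76, 82]
  YnoVI (TCAATG, off=1): starts [5, 33] → cuts [6, 34]

All cut coordinates (distinct, sorted): [6, 17, 25, 34, 43, 56, 76, 82]

Fragments:
  [0,6): 6 bp
  [6,17): 11 bp
  [17,25): 8 bp
  [25,34): 9 bp
  [34,43): 9 bp
  [43,56): 13 bp
  [56,76): 20 bp
  [76,82): 6 bp
  [82,86): 4 bp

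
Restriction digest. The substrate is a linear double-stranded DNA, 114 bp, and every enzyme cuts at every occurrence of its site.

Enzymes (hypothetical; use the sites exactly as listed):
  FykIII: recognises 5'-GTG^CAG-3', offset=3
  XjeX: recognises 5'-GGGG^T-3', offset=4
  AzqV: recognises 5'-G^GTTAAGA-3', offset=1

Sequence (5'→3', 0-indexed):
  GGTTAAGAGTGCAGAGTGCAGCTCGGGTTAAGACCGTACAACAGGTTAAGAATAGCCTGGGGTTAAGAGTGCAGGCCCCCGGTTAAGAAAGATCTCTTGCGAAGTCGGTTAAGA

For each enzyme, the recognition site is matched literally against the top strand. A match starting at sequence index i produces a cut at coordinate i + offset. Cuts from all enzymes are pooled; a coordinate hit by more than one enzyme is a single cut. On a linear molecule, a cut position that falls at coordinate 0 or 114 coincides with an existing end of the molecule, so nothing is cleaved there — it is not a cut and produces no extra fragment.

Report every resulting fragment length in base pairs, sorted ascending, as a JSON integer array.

Site scan:
  FykIII GTGCAG/3: at [8, 15, 68] ⇒ [11, 18, 71]
  XjeX GGGGT/4: at [58] ⇒ [62]
  AzqV GGTTAAGA/1: at [0, 25, 43, 60, 80, 106] ⇒ [1, 26, 44, 61, 81, 107]

All cut coordinates (distinct, sorted): [1, 11, 18, 26, 44, 61, 62, 71, 81, 107]

Fragments:
  [0,1): 1 bp
  [1,11): 10 bp
  [11,18): 7 bp
  [18,26): 8 bp
  [26,44): 18 bp
  [44,61): 17 bp
  [61,62): 1 bp
  [62,71): 9 bp
  [71,81): 10 bp
  [81,107): 26 bp
  [107,114): 7 bp

[1,1,7,7,8,9,10,10,17,18,26]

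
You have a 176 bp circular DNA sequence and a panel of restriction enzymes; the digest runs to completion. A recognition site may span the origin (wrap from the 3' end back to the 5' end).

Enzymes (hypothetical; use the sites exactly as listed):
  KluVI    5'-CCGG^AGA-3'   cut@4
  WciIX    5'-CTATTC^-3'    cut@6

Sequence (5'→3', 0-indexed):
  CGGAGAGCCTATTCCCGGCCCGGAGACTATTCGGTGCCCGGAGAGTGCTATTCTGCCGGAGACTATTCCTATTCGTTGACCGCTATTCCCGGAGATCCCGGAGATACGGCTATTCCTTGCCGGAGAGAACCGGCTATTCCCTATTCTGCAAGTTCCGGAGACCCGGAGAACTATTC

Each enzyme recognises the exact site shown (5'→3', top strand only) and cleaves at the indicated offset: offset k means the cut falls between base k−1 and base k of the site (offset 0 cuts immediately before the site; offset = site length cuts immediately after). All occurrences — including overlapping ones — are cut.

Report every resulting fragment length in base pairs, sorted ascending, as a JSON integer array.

[3,4,6,6,7,8,8,9,9,9,9,9,10,11,12,12,14,14,16]

Scan for sites:
  KluVI (CCGGAGA, off=4): starts [19, 37, 55, 88, 97, 119, 154, 162, 175] → cuts [3, 23, 41, 59, 92, 101, 123, 158, 166]
  WciIX (CTATTC, off=6): starts [8, 26, 47, 62, 68, 82, 109, 133, 140, 170] → cuts [0, 14, 32, 53, 68, 74, 88, 115, 139, 146]

Pooled cuts: [0, 3, 14, 23, 32, 41, 53, 59, 68, 74, 88, 92, 101, 115, 123, 139, 146, 158, 166]

Fragments:
  0→3: 3 bp
  3→14: 11 bp
  14→23: 9 bp
  23→32: 9 bp
  32→41: 9 bp
  41→53: 12 bp
  53→59: 6 bp
  59→68: 9 bp
  68→74: 6 bp
  74→88: 14 bp
  88→92: 4 bp
  92→101: 9 bp
  101→115: 14 bp
  115→123: 8 bp
  123→139: 16 bp
  139→146: 7 bp
  146→158: 12 bp
  158→166: 8 bp
  166→0 (wrap): 176-166+0 = 10 bp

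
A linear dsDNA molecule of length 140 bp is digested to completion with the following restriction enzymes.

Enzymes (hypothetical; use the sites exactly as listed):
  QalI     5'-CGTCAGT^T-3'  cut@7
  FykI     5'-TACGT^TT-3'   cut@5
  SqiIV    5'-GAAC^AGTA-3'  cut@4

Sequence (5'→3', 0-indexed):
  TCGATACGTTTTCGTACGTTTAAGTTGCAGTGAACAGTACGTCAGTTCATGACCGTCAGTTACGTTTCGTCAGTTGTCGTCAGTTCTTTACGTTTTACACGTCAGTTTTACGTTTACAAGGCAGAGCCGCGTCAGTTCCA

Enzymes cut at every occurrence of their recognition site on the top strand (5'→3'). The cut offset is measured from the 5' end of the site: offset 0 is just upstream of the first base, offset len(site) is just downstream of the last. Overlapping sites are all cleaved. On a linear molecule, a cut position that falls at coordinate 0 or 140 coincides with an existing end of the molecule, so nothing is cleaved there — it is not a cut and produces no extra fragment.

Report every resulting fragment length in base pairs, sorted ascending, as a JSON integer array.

[4,5,7,9,9,9,10,10,11,13,14,16,23]

Per-enzyme occurrences:
  QalI CGTCAGTT/7: at [39, 53, 67, 77, 99, 129] ⇒ [46, 60, 74, 84, 106, 136]
  FykI TACGTTT/5: at [4, 14, 60, 88, 108] ⇒ [9, 19, 65, 93, 113]
  SqiIV GAACAGTA/4: at [31] ⇒ [35]

All cut coordinates (distinct, sorted): [9, 19, 35, 46, 60, 65, 74, 84, 93, 106, 113, 136]

Fragments:
  [0,9): 9 bp
  [9,19): 10 bp
  [19,35): 16 bp
  [35,46): 11 bp
  [46,60): 14 bp
  [60,65): 5 bp
  [65,74): 9 bp
  [74,84): 10 bp
  [84,93): 9 bp
  [93,106): 13 bp
  [106,113): 7 bp
  [113,136): 23 bp
  [136,140): 4 bp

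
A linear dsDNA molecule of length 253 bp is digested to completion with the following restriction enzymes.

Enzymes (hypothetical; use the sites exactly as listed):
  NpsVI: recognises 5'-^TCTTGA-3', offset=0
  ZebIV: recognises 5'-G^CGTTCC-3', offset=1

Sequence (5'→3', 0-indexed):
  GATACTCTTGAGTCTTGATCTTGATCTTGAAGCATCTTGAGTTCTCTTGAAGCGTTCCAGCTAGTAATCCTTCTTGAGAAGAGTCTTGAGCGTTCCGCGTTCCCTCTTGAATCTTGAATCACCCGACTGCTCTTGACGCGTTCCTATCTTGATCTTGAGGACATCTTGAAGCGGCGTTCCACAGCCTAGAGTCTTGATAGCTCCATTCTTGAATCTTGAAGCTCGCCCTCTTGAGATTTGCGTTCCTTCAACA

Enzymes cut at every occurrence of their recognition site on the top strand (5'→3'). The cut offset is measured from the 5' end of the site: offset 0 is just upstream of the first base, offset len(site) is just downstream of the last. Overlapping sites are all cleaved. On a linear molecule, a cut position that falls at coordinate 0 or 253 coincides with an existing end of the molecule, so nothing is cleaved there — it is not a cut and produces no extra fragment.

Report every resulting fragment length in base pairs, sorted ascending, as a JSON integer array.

Site scan:
  NpsVI (TCTTGA, off=0): starts [5, 12, 18, 24, 34, 44, 71, 83, 104, 111, 130, 146, 152, 163, 191, 206, 213, 228] → cuts [5, 12, 18, 24, 34, 44, 71, 83, 104, 111, 130, 146, 152, 163, 191, 206, 213, 228]
  ZebIV (GCGTTCC, off=1): starts [51, 89, 96, 137, 173, 239] → cuts [52, 90, 97, 138, 174, 240]

Pooled cuts: [5, 12, 18, 24, 34, 44, 52, 71, 83, 90, 97, 104, 111, 130, 138, 146, 152, 163, 174, 191, 206, 213, 228, 240]

Fragments:
  [0,5): 5 bp
  [5,12): 7 bp
  [12,18): 6 bp
  [18,24): 6 bp
  [24,34): 10 bp
  [34,44): 10 bp
  [44,52): 8 bp
  [52,71): 19 bp
  [71,83): 12 bp
  [83,90): 7 bp
  [90,97): 7 bp
  [97,104): 7 bp
  [104,111): 7 bp
  [111,130): 19 bp
  [130,138): 8 bp
  [138,146): 8 bp
  [146,152): 6 bp
  [152,163): 11 bp
  [163,174): 11 bp
  [174,191): 17 bp
  [191,206): 15 bp
  [206,213): 7 bp
  [213,228): 15 bp
  [228,240): 12 bp
  [240,253): 13 bp

[5,6,6,6,7,7,7,7,7,7,8,8,8,10,10,11,11,12,12,13,15,15,17,19,19]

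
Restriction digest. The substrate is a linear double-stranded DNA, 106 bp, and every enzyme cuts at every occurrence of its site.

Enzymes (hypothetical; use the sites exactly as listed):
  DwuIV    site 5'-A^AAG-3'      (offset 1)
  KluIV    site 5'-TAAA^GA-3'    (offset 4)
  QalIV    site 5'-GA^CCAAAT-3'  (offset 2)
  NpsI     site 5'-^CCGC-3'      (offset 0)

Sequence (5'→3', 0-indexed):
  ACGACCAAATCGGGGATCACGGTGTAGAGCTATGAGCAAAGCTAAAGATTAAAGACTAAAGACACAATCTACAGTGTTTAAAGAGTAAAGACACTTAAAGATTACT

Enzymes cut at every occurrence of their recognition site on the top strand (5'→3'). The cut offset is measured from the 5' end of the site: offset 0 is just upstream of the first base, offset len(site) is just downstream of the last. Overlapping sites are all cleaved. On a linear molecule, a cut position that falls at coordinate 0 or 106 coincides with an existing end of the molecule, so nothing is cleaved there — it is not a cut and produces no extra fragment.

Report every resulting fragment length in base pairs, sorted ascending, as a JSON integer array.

[2,2,2,2,2,2,4,5,5,5,6,7,8,20,34]

Scan for sites:
  DwuIV AAAG/1: at [37, 43, 50, 57, 79, 86, 96] ⇒ [38, 44, 51, 58, 80, 87, 97]
  KluIV TAAAGA/4: at [42, 49, 56, 78, 85, 95] ⇒ [46, 53, 60, 82, 89, 99]
  QalIV GACCAAAT/2: at [2] ⇒ [4]
  NpsI (CCGC, off=0): no sites

Pooled cuts: [4, 38, 44, 46, 51, 53, 58, 60, 80, 82, 87, 89, 97, 99]

Fragments:
  [0,4): 4 bp
  [4,38): 34 bp
  [38,44): 6 bp
  [44,46): 2 bp
  [46,51): 5 bp
  [51,53): 2 bp
  [53,58): 5 bp
  [58,60): 2 bp
  [60,80): 20 bp
  [80,82): 2 bp
  [82,87): 5 bp
  [87,89): 2 bp
  [89,97): 8 bp
  [97,99): 2 bp
  [99,106): 7 bp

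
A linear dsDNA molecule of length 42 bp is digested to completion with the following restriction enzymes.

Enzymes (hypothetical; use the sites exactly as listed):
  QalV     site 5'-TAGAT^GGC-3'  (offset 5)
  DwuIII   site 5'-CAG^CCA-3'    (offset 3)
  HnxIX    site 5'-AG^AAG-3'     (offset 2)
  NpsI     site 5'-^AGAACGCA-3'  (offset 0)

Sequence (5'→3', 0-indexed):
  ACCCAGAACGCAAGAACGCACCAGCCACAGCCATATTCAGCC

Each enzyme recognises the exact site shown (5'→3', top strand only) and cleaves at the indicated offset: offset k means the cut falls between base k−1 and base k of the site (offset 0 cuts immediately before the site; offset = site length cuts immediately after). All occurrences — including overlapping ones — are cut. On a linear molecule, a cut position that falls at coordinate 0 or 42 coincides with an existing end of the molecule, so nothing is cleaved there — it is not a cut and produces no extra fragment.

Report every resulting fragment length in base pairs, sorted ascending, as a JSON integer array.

[4,6,8,12,12]

Site scan:
  QalV (TAGATGGC, off=5): no sites
  DwuIII (CAGCCA, off=3): starts [21, 27] → cuts [24, 30]
  HnxIX (AGAAG, off=2): no sites
  NpsI (AGAACGCA, off=0): starts [4, 12] → cuts [4, 12]

All cut coordinates (distinct, sorted): [4, 12, 24, 30]

Fragments:
  [0,4): 4 bp
  [4,12): 8 bp
  [12,24): 12 bp
  [24,30): 6 bp
  [30,42): 12 bp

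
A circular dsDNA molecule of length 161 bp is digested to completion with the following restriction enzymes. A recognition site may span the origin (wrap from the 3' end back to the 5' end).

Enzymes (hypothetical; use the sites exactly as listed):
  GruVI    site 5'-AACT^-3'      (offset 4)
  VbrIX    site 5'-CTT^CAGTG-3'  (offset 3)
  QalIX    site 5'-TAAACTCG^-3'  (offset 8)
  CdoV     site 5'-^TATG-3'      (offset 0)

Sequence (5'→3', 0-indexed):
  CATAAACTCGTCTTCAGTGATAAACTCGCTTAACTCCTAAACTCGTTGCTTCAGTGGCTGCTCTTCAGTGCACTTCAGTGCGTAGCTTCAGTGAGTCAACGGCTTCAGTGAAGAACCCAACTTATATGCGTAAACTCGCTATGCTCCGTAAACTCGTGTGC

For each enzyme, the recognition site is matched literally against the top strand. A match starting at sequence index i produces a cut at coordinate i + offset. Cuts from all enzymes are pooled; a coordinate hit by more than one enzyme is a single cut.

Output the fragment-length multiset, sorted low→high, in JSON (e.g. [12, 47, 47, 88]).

[1,2,2,2,2,2,2,4,6,7,8,10,12,12,13,13,14,15,17,17]

Per-enzyme occurrences:
  GruVI (AACT, off=4): starts [4, 22, 31, 39, 118, 132, 150] → cuts [8, 26, 35, 43, 122, 136, 154]
  VbrIX (CTTCAGTG, off=3): starts [11, 48, 62, 72, 85, 102] → cuts [14, 51, 65, 75, 88, 105]
  QalIX (TAAACTCG, off=8): starts [2, 20, 37, 130, 148] → cuts [10, 28, 45, 138, 156]
  CdoV (TATG, off=0): starts [124, 139] → cuts [124, 139]

Pooled cuts: [8, 10, 14, 26, 28, 35, 43, 45, 51, 65, 75, 88, 105, 122, 124, 136, 138, 139, 154, 156]

Fragment lengths:
  8→10: 2 bp
  10→14: 4 bp
  14→26: 12 bp
  26→28: 2 bp
  28→35: 7 bp
  35→43: 8 bp
  43→45: 2 bp
  45→51: 6 bp
  51→65: 14 bp
  65→75: 10 bp
  75→88: 13 bp
  88→105: 17 bp
  105→122: 17 bp
  122→124: 2 bp
  124→136: 12 bp
  136→138: 2 bp
  138→139: 1 bp
  139→154: 15 bp
  154→156: 2 bp
  156→8 (wrap): 161-156+8 = 13 bp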